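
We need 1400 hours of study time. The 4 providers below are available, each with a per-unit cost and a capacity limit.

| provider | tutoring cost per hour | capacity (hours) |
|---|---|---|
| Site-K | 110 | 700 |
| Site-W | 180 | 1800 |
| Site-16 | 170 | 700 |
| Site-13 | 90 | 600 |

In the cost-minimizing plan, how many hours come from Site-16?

Fill from the cheapest provider first.
Site-13 at 90: take all 600 hours — 800 still needed.
Site-K at 110: take all 700 hours — 100 still needed.
Take 100 from Site-16 at 170 to finish.
Site-W: unused.

100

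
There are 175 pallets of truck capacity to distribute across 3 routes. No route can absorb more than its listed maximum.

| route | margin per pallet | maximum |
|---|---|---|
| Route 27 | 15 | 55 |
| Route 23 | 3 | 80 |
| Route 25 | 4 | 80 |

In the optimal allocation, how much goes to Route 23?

Highest margin per pallet first: Route 27 15 > Route 25 4 > Route 23 3.
Give Route 27 55 to hit its cap of 55 ; 120 left.
Route 25 takes 80 to reach its cap of 80 ; 40 left.
Route 23 has room for 80 but only 40 remain, so it gets 40.

40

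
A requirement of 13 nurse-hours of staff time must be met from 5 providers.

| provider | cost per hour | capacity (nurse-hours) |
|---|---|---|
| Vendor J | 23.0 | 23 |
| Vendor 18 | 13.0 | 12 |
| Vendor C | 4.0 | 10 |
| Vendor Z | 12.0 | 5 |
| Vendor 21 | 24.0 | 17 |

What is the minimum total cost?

76

Use providers in increasing cost order.
Take 10 from Vendor C at 4.0 ; need 3 more.
Vendor Z (12.0): take the remaining 3 ; done.
Vendor 18, Vendor J, Vendor 21: unused.
Cost = 10×4.0 + 3×12.0 = 76.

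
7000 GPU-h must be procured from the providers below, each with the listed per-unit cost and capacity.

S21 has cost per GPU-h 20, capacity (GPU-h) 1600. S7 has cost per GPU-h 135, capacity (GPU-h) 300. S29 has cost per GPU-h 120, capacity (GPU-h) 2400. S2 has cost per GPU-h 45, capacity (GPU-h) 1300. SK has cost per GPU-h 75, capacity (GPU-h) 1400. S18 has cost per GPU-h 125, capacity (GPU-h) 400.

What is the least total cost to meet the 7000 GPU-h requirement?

Cheapest first:
S21 at 20: take all 1600 GPU-h → 5400 still needed.
S2 (45): use full 1300 → 4100 GPU-h to go.
SK (75): use full 1400 → 2700 GPU-h to go.
Take 2400 from S29 at 120 → need 300 more.
S18 (125): take the remaining 300 → done.
S7: unused.
Cost = 1600×20 + 1300×45 + 1400×75 + 2400×120 + 300×125 = 521000.

521000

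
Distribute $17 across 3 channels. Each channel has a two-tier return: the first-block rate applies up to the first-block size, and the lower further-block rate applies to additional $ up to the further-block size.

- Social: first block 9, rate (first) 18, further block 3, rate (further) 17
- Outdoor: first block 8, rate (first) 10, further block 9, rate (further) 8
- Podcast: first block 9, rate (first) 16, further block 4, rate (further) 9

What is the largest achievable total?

Treat each block as its own option and order by rate: Social/T1 18 > Social/T2 17 > Podcast/T1 16 > Outdoor/T1 10 > Podcast/T2 9 > Outdoor/T2 8.
Social/T1 (18): +9 ; 8 left.
Fill Social T2 block (3 at 17) ; 5 left.
Podcast/T1: +5 of 9 at 16; pool empty.
Total = 18×9 + 17×3 + 16×5 = 293.

293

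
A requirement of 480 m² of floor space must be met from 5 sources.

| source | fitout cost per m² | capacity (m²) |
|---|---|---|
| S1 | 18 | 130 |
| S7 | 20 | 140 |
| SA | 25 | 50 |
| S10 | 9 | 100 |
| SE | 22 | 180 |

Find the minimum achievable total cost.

8460

Fill from the cheapest source first.
S10 at 9: take all 100 m² — 380 still needed.
S1 (18): use full 130 — 250 m² to go.
Take 140 from S7 at 20 — need 110 more.
SE at 22: take 110 of its 180 — requirement met.
SA: unused.
Cost = 100×9 + 130×18 + 140×20 + 110×22 = 8460.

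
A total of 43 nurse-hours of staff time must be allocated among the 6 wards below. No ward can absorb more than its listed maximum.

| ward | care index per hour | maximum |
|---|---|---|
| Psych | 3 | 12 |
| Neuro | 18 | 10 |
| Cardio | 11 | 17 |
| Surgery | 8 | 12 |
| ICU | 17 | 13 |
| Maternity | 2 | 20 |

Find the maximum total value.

612

Highest care index per hour first: Neuro 18 > ICU 17 > Cardio 11 > Surgery 8 > Psych 3 > Maternity 2.
Give Neuro 10 to hit its cap of 10 → 33 left.
Give ICU 13 to hit its cap of 13 → 20 left.
Give Cardio 17 to hit its cap of 17 → 3 left.
Surgery has room for 12 but only 3 remain, so it gets 3.
Total = 18×10 + 11×17 + 8×3 + 17×13 = 612.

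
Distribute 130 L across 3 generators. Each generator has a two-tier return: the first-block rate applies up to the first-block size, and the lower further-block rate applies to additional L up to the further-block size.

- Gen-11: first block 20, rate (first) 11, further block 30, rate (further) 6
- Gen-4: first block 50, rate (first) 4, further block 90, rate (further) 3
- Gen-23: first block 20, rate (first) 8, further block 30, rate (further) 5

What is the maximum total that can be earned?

830

Order all 6 blocks by rate: Gen-11/first 11 > Gen-23/first 8 > Gen-11/second 6 > Gen-23/second 5 > Gen-4/first 4 > Gen-4/second 3.
Fill Gen-11 first block (20 at 11) — 110 left.
Fill Gen-23 first block (20 at 8) — 90 left.
Gen-11/second (6): +30 — 60 left.
Gen-23/second (5): +30 — 30 left.
Gen-4 first at 4: only 30 left, fill 30.
Total = 11×20 + 8×20 + 6×30 + 5×30 + 4×30 = 830.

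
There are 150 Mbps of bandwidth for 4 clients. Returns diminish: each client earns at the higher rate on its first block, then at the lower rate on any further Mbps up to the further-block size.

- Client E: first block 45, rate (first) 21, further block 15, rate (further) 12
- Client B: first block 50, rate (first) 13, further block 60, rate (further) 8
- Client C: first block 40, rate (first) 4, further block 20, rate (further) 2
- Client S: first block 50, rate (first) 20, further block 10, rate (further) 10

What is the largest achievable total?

2655

Rank every tier by rate: Client E/tier1 21 > Client S/tier1 20 > Client B/tier1 13 > Client E/tier2 12 > Client S/tier2 10 > Client B/tier2 8 > Client C/tier1 4 > Client C/tier2 2.
Client E tier1 at 21: fill all 45 — 105 left.
Fill Client S tier1 block (50 at 20) — 55 left.
Client B tier1 at 13: fill all 50 — 5 left.
Client E/tier2: +5 of 15 at 12; pool empty.
Total = 21×45 + 20×50 + 13×50 + 12×5 = 2655.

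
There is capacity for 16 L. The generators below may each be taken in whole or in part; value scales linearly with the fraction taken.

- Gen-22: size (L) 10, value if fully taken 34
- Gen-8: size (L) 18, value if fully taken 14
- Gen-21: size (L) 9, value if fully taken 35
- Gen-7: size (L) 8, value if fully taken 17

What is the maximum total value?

58.8

Rank by value-to-size ratio: Gen-21 35/9≈3.89, Gen-22 34/10≈3.4, Gen-7 17/8≈2.12, Gen-8 14/18≈0.778.
Take all of Gen-21 (9 L, value 35) — 7 L left.
Fill the last 7 L with part of Gen-22: 7/10 of it earns 23.8.
Total value = 58.8.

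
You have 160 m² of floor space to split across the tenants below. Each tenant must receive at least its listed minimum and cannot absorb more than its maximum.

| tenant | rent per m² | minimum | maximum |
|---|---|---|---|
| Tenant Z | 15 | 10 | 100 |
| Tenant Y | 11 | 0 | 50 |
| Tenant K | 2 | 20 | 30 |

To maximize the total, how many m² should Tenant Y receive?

Meeting every minimum uses 10+0+20 = 30 m², leaving 130.
Highest rent per m² first: Tenant Z 15 > Tenant Y 11 > Tenant K 2.
Tenant Z: +90 to 100 (cap) — 40 left.
Tenant Y: +40 (room for 50) → 40. Pool exhausted.

40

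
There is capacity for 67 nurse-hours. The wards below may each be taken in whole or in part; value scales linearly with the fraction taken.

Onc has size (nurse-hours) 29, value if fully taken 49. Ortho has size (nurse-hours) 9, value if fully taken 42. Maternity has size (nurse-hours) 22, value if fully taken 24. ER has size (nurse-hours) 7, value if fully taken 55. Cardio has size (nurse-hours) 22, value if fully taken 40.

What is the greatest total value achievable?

Sort by value density: ER 55/7≈7.86, Ortho 42/9≈4.67, Cardio 40/22≈1.82, Onc 49/29≈1.69, Maternity 24/22≈1.09.
Take all of ER (7 nurse-hours, value 55) ; 60 nurse-hours left.
Take all of Ortho (9 nurse-hours, value 42) ; 51 nurse-hours left.
All 22 nurse-hours of Cardio fit (value 40) ; 29 remain.
All 29 nurse-hours of Onc fit (value 49) ; 0 remain.
Total value = 186.

186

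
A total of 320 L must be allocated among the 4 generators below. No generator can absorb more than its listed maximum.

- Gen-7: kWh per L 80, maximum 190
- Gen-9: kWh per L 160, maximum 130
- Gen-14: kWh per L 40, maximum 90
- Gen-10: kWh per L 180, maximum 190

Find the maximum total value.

Order the generators by kWh per L: Gen-10 180 > Gen-9 160 > Gen-7 80 > Gen-14 40.
Gen-10 takes 190 to reach its cap of 190 — 130 left.
Give Gen-9 130 to hit its cap of 130 — 0 left.
Total = 160×130 + 180×190 = 55000.

55000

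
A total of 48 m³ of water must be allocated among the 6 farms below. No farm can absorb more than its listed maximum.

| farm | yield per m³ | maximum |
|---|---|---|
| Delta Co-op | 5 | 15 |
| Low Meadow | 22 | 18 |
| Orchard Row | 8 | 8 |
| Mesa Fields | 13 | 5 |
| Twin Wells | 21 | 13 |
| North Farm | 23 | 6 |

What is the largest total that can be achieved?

920

Highest yield per m³ first: North Farm 23 > Low Meadow 22 > Twin Wells 21 > Mesa Fields 13 > Orchard Row 8 > Delta Co-op 5.
North Farm takes 6 to reach its cap of 6 ; 42 left.
Low Meadow takes 18 to reach its cap of 18 ; 24 left.
Give Twin Wells 13 to hit its cap of 13 ; 11 left.
Give Mesa Fields 5 to hit its cap of 5 ; 6 left.
Orchard Row has room for 8 but only 6 remain, so it gets 6.
Total = 22×18 + 8×6 + 13×5 + 21×13 + 23×6 = 920.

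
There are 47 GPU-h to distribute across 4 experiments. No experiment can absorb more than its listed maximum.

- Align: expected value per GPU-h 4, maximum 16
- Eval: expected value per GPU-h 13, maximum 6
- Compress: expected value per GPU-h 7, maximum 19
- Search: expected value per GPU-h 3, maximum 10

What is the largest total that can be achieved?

Rank by expected value per GPU-h: Eval 13 > Compress 7 > Align 4 > Search 3.
Eval takes 6 to reach its cap of 6 → 41 left.
Compress takes 19 to reach its cap of 19 → 22 left.
Align takes 16 to reach its cap of 16 → 6 left.
Search: +6 (room for 10) → 6. Pool exhausted.
Total = 4×16 + 13×6 + 7×19 + 3×6 = 293.

293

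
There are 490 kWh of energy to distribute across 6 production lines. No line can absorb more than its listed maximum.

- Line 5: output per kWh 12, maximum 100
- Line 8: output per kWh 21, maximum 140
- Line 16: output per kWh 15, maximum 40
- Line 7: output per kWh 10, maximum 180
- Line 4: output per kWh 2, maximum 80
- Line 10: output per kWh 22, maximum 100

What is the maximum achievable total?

Highest output per kWh first: Line 10 22 > Line 8 21 > Line 16 15 > Line 5 12 > Line 7 10 > Line 4 2.
Give Line 10 100 to hit its cap of 100 ; 390 left.
Line 8: +140 to 140 (cap) ; 250 left.
Line 16 takes 40 to reach its cap of 40 ; 210 left.
Line 5: +100 to 100 (cap) ; 110 left.
Only 110 left; Line 7 takes them to reach 110.
Total = 12×100 + 21×140 + 15×40 + 10×110 + 22×100 = 8040.

8040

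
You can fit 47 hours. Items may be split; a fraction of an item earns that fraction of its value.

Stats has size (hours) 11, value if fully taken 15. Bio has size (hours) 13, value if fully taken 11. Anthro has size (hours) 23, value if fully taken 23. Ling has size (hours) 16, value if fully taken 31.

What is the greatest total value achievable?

66

Best value per unit of size first: Ling 31/16≈1.94, Stats 15/11≈1.36, Anthro 23/23≈1, Bio 11/13≈0.846.
All 16 hours of Ling fit (value 31) — 31 remain.
Stats: take in full, 11 hours for value 15 — 20 left.
20 hours left: a 20/23 share of Anthro gives 23×20/23 = 20.
Total value = 66.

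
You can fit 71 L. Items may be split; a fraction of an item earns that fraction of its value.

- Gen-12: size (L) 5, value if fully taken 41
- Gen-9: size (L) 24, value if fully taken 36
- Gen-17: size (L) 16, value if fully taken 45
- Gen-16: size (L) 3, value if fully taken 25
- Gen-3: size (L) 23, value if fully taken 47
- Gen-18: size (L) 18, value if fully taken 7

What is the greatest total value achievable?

Sort by value density: Gen-16 25/3≈8.33, Gen-12 41/5≈8.2, Gen-17 45/16≈2.81, Gen-3 47/23≈2.04, Gen-9 36/24≈1.5, Gen-18 7/18≈0.389.
Take all of Gen-16 (3 L, value 25) ; 68 L left.
Gen-12: take in full, 5 L for value 41 ; 63 left.
Take all of Gen-17 (16 L, value 45) ; 47 L left.
Gen-3: take in full, 23 L for value 47 ; 24 left.
Take all of Gen-9 (24 L, value 36) ; 0 L left.
Total value = 194.

194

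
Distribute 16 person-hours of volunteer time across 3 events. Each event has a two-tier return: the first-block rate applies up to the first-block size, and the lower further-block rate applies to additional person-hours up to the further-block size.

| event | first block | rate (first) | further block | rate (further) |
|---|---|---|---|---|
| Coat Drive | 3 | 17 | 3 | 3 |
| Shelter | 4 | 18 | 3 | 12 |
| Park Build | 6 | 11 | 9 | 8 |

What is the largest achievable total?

225

Rank every tier by rate: Shelter/tier1 18 > Coat Drive/tier1 17 > Shelter/tier2 12 > Park Build/tier1 11 > Park Build/tier2 8 > Coat Drive/tier2 3.
Fill Shelter tier1 block (4 at 18) ; 12 left.
Coat Drive/tier1 (17): +3 ; 9 left.
Shelter tier2 at 12: fill all 3 ; 6 left.
Park Build/tier1 (11): +6 ; 0 left.
Total = 18×4 + 17×3 + 12×3 + 11×6 = 225.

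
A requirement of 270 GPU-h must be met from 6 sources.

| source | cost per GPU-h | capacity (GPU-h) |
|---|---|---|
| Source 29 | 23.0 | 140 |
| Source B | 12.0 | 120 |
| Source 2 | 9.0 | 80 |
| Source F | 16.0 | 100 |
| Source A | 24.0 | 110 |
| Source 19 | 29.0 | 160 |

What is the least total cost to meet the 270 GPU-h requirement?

3280

Cheapest first:
Take 80 from Source 2 at 9.0 ; need 190 more.
Source B (12.0): use full 120 ; 70 GPU-h to go.
Source F at 16.0: take 70 of its 100 ; requirement met.
Source 29, Source A, Source 19: unused.
Cost = 80×9.0 + 120×12.0 + 70×16.0 = 3280.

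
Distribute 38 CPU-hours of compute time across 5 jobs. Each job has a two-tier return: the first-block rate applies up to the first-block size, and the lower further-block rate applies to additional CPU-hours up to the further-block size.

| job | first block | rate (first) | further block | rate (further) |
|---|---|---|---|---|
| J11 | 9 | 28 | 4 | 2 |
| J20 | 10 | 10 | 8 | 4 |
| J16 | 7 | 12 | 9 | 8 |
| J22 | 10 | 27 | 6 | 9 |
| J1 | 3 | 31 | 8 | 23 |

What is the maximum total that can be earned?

Treat each block as its own option and order by rate: J1/tier1 31 > J11/tier1 28 > J22/tier1 27 > J1/tier2 23 > J16/tier1 12 > J20/tier1 10 > J22/tier2 9 > J16/tier2 8 > J20/tier2 4 > J11/tier2 2.
Fill J1 tier1 block (3 at 31) → 35 left.
J11 tier1 at 28: fill all 9 → 26 left.
J22 tier1 at 27: fill all 10 → 16 left.
J1/tier2 (23): +8 → 8 left.
Fill J16 tier1 block (7 at 12) → 1 left.
J20/tier1: +1 of 10 at 10; pool empty.
Total = 31×3 + 28×9 + 27×10 + 23×8 + 12×7 + 10×1 = 893.

893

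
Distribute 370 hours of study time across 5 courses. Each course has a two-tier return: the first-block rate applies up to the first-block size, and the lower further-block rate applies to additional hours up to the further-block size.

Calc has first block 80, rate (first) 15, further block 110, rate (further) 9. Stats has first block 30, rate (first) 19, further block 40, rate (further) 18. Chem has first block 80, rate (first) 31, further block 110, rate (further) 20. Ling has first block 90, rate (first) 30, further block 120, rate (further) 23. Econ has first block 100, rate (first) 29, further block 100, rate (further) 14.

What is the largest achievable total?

Rank every tier by rate: Chem/first 31 > Ling/first 30 > Econ/first 29 > Ling/second 23 > Chem/second 20 > Stats/first 19 > Stats/second 18 > Calc/first 15 > Econ/second 14 > Calc/second 9.
Chem first at 31: fill all 80 ; 290 left.
Fill Ling first block (90 at 30) ; 200 left.
Econ first at 29: fill all 100 ; 100 left.
Ling second at 23: only 100 left, fill 100.
Total = 31×80 + 30×90 + 29×100 + 23×100 = 10380.

10380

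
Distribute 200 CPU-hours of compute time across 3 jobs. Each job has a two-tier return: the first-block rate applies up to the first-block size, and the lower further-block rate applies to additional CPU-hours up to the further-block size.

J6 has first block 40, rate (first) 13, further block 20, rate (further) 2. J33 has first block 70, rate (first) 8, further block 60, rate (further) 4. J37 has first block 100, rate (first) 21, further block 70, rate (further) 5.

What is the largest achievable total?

Order all 6 blocks by rate: J37/first 21 > J6/first 13 > J33/first 8 > J37/second 5 > J33/second 4 > J6/second 2.
Fill J37 first block (100 at 21) → 100 left.
Fill J6 first block (40 at 13) → 60 left.
J33/first: +60 of 70 at 8; pool empty.
Total = 21×100 + 13×40 + 8×60 = 3100.

3100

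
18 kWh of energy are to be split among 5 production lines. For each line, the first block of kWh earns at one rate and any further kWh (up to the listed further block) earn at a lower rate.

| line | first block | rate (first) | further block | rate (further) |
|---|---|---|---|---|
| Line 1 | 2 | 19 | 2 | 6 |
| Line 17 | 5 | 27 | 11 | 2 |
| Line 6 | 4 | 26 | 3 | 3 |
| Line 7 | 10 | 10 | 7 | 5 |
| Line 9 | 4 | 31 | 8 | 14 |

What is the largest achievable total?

443

Rank every tier by rate: Line 9/T1 31 > Line 17/T1 27 > Line 6/T1 26 > Line 1/T1 19 > Line 9/T2 14 > Line 7/T1 10 > Line 1/T2 6 > Line 7/T2 5 > Line 6/T2 3 > Line 17/T2 2.
Fill Line 9 T1 block (4 at 31) ; 14 left.
Line 17/T1 (27): +5 ; 9 left.
Fill Line 6 T1 block (4 at 26) ; 5 left.
Line 1 T1 at 19: fill all 2 ; 3 left.
3 remain; put them into Line 9 T2 at 14.
Total = 31×4 + 27×5 + 26×4 + 19×2 + 14×3 = 443.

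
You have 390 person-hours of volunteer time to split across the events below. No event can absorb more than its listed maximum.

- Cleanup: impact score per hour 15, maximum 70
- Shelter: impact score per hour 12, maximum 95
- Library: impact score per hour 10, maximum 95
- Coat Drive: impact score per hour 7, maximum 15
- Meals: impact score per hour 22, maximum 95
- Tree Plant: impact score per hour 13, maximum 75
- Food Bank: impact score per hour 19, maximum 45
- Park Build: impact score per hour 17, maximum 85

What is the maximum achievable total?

Highest impact score per hour first: Meals 22 > Food Bank 19 > Park Build 17 > Cleanup 15 > Tree Plant 13 > Shelter 12 > Library 10 > Coat Drive 7.
Meals takes 95 to reach its cap of 95 ; 295 left.
Food Bank: +45 to 45 (cap) ; 250 left.
Park Build takes 85 to reach its cap of 85 ; 165 left.
Give Cleanup 70 to hit its cap of 70 ; 95 left.
Give Tree Plant 75 to hit its cap of 75 ; 20 left.
Only 20 left; Shelter takes them to reach 20.
Total = 15×70 + 12×20 + 22×95 + 13×75 + 19×45 + 17×85 = 6655.

6655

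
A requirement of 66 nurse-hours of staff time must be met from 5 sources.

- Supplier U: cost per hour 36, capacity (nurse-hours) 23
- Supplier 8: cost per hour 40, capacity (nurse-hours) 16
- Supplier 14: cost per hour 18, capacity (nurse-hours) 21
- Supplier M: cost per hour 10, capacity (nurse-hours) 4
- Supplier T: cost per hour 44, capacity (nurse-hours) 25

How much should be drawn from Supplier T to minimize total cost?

Use sources in increasing cost order.
Supplier M at 10: take all 4 nurse-hours — 62 still needed.
Supplier 14 at 18: take all 21 nurse-hours — 41 still needed.
Take 23 from Supplier U at 36 — need 18 more.
Supplier 8 (40): use full 16 — 2 nurse-hours to go.
Take 2 from Supplier T at 44 to finish.

2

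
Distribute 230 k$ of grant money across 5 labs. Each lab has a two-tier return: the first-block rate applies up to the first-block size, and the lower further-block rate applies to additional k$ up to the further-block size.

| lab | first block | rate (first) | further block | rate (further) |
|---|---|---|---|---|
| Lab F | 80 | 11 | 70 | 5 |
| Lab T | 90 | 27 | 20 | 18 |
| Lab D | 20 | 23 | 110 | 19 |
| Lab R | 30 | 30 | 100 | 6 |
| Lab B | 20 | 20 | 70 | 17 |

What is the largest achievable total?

5520

Treat each block as its own option and order by rate: Lab R/first 30 > Lab T/first 27 > Lab D/first 23 > Lab B/first 20 > Lab D/second 19 > Lab T/second 18 > Lab B/second 17 > Lab F/first 11 > Lab R/second 6 > Lab F/second 5.
Lab R first at 30: fill all 30 ; 200 left.
Lab T/first (27): +90 ; 110 left.
Fill Lab D first block (20 at 23) ; 90 left.
Fill Lab B first block (20 at 20) ; 70 left.
70 remain; put them into Lab D second at 19.
Total = 30×30 + 27×90 + 23×20 + 20×20 + 19×70 = 5520.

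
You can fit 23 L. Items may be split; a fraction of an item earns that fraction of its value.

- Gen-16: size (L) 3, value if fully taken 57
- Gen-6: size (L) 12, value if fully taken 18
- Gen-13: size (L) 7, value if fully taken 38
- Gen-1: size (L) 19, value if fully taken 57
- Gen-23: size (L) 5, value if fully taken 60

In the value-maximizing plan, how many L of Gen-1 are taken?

Rank by value-to-size ratio: Gen-16 57/3≈19, Gen-23 60/5≈12, Gen-13 38/7≈5.43, Gen-1 57/19≈3, Gen-6 18/12≈1.5.
All 3 L of Gen-16 fit (value 57) ; 20 remain.
Gen-23: take in full, 5 L for value 60 ; 15 left.
Take all of Gen-13 (7 L, value 38) ; 8 L left.
Fill the last 8 L with part of Gen-1: 8/19 of it earns 24.

8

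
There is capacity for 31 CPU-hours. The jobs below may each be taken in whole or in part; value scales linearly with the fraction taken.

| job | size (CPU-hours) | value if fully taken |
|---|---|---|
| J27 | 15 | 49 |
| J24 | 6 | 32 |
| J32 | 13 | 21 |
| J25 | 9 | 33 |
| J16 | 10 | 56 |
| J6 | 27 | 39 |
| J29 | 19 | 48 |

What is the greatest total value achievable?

Sort by value density: J16 56/10≈5.6, J24 32/6≈5.33, J25 33/9≈3.67, J27 49/15≈3.27, J29 48/19≈2.53, J32 21/13≈1.62, J6 39/27≈1.44.
Take all of J16 (10 CPU-hours, value 56) → 21 CPU-hours left.
J24: take in full, 6 CPU-hours for value 32 → 15 left.
J25: take in full, 9 CPU-hours for value 33 → 6 left.
Only 6 CPU-hours remain; take 6/15 of J27 for value 49×6/15 = 19.6.
Total value = 140.6.

140.6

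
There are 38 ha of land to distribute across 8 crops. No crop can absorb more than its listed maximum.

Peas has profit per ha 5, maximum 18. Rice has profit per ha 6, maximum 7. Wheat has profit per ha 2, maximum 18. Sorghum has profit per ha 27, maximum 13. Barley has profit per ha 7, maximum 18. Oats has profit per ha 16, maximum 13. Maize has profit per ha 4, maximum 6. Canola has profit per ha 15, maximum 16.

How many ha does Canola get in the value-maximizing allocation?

12

Highest profit per ha first: Sorghum 27 > Oats 16 > Canola 15 > Barley 7 > Rice 6 > Peas 5 > Maize 4 > Wheat 2.
Sorghum takes 13 to reach its cap of 13 ; 25 left.
Oats takes 13 to reach its cap of 13 ; 12 left.
Only 12 left; Canola takes them to reach 12.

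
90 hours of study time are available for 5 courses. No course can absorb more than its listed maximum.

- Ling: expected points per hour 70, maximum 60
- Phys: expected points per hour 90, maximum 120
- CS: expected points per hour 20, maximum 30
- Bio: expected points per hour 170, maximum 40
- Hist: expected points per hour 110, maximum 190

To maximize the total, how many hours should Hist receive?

Order the courses by expected points per hour: Bio 170 > Hist 110 > Phys 90 > Ling 70 > CS 20.
Give Bio 40 to hit its cap of 40 → 50 left.
Hist: +50 (room for 190) → 50. Pool exhausted.

50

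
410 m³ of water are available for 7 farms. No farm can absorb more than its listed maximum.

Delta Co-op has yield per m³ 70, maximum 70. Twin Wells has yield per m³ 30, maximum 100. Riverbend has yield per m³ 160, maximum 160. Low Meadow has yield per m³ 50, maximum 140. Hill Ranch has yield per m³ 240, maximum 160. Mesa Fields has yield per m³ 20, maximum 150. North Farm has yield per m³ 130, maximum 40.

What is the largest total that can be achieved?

Highest yield per m³ first: Hill Ranch 240 > Riverbend 160 > North Farm 130 > Delta Co-op 70 > Low Meadow 50 > Twin Wells 30 > Mesa Fields 20.
Hill Ranch takes 160 to reach its cap of 160 — 250 left.
Riverbend takes 160 to reach its cap of 160 — 90 left.
North Farm takes 40 to reach its cap of 40 — 50 left.
Delta Co-op has room for 70 but only 50 remain, so it gets 50.
Total = 70×50 + 160×160 + 240×160 + 130×40 = 72700.

72700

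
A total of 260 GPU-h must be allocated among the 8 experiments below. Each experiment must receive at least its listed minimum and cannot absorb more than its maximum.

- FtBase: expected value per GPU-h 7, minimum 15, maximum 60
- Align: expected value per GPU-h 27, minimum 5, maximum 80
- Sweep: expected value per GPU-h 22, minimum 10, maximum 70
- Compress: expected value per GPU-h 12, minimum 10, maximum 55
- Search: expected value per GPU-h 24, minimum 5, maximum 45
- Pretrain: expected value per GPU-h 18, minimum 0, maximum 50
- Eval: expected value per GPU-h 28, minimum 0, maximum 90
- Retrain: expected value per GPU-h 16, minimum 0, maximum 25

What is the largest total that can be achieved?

Meeting every minimum uses 15+5+10+10+5+0+0+0 = 45 GPU-h, leaving 215.
Order the experiments by expected value per GPU-h: Eval 28 > Align 27 > Search 24 > Sweep 22 > Pretrain 18 > Retrain 16 > Compress 12 > FtBase 7.
Give Eval 90 more to hit its cap of 90 → 125 left.
Align takes 75 more to reach its cap of 80 → 50 left.
Search: +40 to 45 (cap) → 10 left.
Sweep has room for 60 more but only 10 remain, so it gets 20.
Total = 7×15 + 27×80 + 22×20 + 12×10 + 24×45 + 28×90 = 6425.

6425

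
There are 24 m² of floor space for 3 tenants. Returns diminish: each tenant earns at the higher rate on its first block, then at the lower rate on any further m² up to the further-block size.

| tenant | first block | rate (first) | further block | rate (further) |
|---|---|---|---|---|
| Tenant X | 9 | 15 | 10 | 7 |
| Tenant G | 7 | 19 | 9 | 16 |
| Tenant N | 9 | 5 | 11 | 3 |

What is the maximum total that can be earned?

397

Rank every tier by rate: Tenant G/T1 19 > Tenant G/T2 16 > Tenant X/T1 15 > Tenant X/T2 7 > Tenant N/T1 5 > Tenant N/T2 3.
Fill Tenant G T1 block (7 at 19) ; 17 left.
Tenant G/T2 (16): +9 ; 8 left.
Tenant X T1 at 15: only 8 left, fill 8.
Total = 19×7 + 16×9 + 15×8 = 397.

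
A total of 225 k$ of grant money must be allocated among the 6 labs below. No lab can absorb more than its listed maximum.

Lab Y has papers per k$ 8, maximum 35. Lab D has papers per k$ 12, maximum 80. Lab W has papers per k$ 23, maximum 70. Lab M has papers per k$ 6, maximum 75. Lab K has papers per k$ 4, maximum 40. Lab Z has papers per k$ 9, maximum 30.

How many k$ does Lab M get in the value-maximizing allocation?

Highest papers per k$ first: Lab W 23 > Lab D 12 > Lab Z 9 > Lab Y 8 > Lab M 6 > Lab K 4.
Lab W: +70 to 70 (cap) → 155 left.
Lab D: +80 to 80 (cap) → 75 left.
Lab Z: +30 to 30 (cap) → 45 left.
Lab Y takes 35 to reach its cap of 35 → 10 left.
Only 10 left; Lab M takes them to reach 10.

10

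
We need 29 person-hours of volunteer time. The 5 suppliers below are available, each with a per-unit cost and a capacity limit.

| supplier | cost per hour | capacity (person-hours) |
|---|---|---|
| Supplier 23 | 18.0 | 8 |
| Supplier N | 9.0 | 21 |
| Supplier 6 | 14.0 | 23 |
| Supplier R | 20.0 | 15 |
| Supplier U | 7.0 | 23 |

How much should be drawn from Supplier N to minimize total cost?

6

Use suppliers in increasing cost order.
Supplier U at 7.0: take all 23 person-hours ; 6 still needed.
Take 6 from Supplier N at 9.0 to finish.
Supplier 6, Supplier 23, Supplier R: unused.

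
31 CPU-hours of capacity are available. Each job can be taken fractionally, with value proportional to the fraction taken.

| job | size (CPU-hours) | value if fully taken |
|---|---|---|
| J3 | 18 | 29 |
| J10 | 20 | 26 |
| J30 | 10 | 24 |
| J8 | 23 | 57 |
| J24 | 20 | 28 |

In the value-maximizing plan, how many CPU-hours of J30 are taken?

Best value per unit of size first: J8 57/23≈2.48, J30 24/10≈2.4, J3 29/18≈1.61, J24 28/20≈1.4, J10 26/20≈1.3.
All 23 CPU-hours of J8 fit (value 57) — 8 remain.
8 CPU-hours left: a 8/10 share of J30 gives 24×8/10 = 19.2.

8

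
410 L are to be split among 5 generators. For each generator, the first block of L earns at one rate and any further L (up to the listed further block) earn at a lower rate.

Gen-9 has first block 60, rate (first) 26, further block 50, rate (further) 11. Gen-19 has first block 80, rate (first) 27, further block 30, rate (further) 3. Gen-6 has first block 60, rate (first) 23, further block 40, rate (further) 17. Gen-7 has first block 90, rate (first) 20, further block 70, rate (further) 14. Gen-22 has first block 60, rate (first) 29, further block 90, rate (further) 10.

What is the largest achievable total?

9600

Treat each block as its own option and order by rate: Gen-22/T1 29 > Gen-19/T1 27 > Gen-9/T1 26 > Gen-6/T1 23 > Gen-7/T1 20 > Gen-6/T2 17 > Gen-7/T2 14 > Gen-9/T2 11 > Gen-22/T2 10 > Gen-19/T2 3.
Gen-22 T1 at 29: fill all 60 ; 350 left.
Gen-19 T1 at 27: fill all 80 ; 270 left.
Fill Gen-9 T1 block (60 at 26) ; 210 left.
Fill Gen-6 T1 block (60 at 23) ; 150 left.
Gen-7 T1 at 20: fill all 90 ; 60 left.
Gen-6 T2 at 17: fill all 40 ; 20 left.
Gen-7/T2: +20 of 70 at 14; pool empty.
Total = 29×60 + 27×80 + 26×60 + 23×60 + 20×90 + 17×40 + 14×20 = 9600.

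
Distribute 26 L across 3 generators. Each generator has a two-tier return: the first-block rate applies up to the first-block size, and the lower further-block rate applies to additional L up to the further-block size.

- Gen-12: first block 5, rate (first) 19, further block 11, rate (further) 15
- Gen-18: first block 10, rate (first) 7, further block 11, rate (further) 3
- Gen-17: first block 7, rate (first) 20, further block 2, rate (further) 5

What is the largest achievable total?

Treat each block as its own option and order by rate: Gen-17/T1 20 > Gen-12/T1 19 > Gen-12/T2 15 > Gen-18/T1 7 > Gen-17/T2 5 > Gen-18/T2 3.
Fill Gen-17 T1 block (7 at 20) — 19 left.
Fill Gen-12 T1 block (5 at 19) — 14 left.
Fill Gen-12 T2 block (11 at 15) — 3 left.
Gen-18/T1: +3 of 10 at 7; pool empty.
Total = 20×7 + 19×5 + 15×11 + 7×3 = 421.

421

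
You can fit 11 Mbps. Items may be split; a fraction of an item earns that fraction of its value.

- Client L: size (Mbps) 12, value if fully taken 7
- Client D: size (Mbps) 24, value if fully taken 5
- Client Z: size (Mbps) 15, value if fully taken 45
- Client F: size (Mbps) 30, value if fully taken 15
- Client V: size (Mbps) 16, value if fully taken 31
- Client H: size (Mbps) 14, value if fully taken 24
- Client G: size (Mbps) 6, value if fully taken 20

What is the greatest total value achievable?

Rank by value-to-size ratio: Client G 20/6≈3.33, Client Z 45/15≈3, Client V 31/16≈1.94, Client H 24/14≈1.71, Client L 7/12≈0.583, Client F 15/30≈0.5, Client D 5/24≈0.208.
Take all of Client G (6 Mbps, value 20) → 5 Mbps left.
Only 5 Mbps remain; take 5/15 of Client Z for value 45×5/15 = 15.
Total value = 35.

35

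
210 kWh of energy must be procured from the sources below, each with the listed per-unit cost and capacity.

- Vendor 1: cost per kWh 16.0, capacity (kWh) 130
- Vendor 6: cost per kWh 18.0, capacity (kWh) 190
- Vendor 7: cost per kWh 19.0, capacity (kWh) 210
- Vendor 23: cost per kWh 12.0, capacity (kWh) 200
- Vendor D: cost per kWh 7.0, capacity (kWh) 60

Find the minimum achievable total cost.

Fill from the cheapest source first.
Take 60 from Vendor D at 7.0 ; need 150 more.
Take 150 from Vendor 23 at 12.0 to finish.
Vendor 1, Vendor 6, Vendor 7: unused.
Cost = 60×7.0 + 150×12.0 = 2220.

2220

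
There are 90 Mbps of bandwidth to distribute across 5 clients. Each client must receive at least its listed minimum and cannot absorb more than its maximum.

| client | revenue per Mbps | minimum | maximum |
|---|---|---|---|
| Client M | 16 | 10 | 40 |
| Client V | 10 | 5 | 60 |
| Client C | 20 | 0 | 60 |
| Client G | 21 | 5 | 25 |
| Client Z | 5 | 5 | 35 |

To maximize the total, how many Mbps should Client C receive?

45

Meeting every minimum uses 10+5+0+5+5 = 25 Mbps, leaving 65.
Rank by revenue per Mbps: Client G 21 > Client C 20 > Client M 16 > Client V 10 > Client Z 5.
Client G: +20 to 25 (cap) → 45 left.
Client C has room for 60 more but only 45 remain, so it gets 45.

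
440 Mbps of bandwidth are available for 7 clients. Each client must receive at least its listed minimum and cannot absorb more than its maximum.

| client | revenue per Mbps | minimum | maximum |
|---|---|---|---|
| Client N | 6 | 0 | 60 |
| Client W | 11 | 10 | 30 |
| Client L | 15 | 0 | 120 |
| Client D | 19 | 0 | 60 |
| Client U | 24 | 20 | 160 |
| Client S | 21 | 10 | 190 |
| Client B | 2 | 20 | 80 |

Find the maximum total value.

9120

Meeting every minimum uses 0+10+0+0+20+10+20 = 60 Mbps, leaving 380.
Highest revenue per Mbps first: Client U 24 > Client S 21 > Client D 19 > Client L 15 > Client W 11 > Client N 6 > Client B 2.
Client U: +140 to 160 (cap) ; 240 left.
Give Client S 180 more to hit its cap of 190 ; 60 left.
Client D: +60 to 60 (cap) ; 0 left.
Total = 11×10 + 19×60 + 24×160 + 21×190 + 2×20 = 9120.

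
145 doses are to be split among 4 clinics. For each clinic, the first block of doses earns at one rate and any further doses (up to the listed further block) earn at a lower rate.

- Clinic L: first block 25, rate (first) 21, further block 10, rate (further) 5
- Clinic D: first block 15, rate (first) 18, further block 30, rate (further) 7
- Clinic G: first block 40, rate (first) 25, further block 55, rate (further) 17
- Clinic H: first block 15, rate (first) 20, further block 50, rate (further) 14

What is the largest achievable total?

2945

Order all 8 blocks by rate: Clinic G/T1 25 > Clinic L/T1 21 > Clinic H/T1 20 > Clinic D/T1 18 > Clinic G/T2 17 > Clinic H/T2 14 > Clinic D/T2 7 > Clinic L/T2 5.
Clinic G T1 at 25: fill all 40 → 105 left.
Fill Clinic L T1 block (25 at 21) → 80 left.
Clinic H T1 at 20: fill all 15 → 65 left.
Fill Clinic D T1 block (15 at 18) → 50 left.
Clinic G T2 at 17: only 50 left, fill 50.
Total = 25×40 + 21×25 + 20×15 + 18×15 + 17×50 = 2945.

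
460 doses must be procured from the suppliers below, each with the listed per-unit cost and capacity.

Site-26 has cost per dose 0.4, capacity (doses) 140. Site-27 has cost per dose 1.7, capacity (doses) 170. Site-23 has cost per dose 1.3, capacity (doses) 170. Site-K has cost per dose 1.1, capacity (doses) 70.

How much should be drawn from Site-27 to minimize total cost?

Cheapest first:
Site-26 (0.4): use full 140 ; 320 doses to go.
Take 70 from Site-K at 1.1 ; need 250 more.
Site-23 (1.3): use full 170 ; 80 doses to go.
Site-27 at 1.7: take 80 of its 170 ; requirement met.

80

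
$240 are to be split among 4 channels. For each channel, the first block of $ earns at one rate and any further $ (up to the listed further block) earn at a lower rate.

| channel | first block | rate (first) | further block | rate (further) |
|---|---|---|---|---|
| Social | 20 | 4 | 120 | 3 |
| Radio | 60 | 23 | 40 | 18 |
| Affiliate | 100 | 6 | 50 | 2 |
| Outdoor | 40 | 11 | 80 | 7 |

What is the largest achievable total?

3220

Rank every tier by rate: Radio/tier1 23 > Radio/tier2 18 > Outdoor/tier1 11 > Outdoor/tier2 7 > Affiliate/tier1 6 > Social/tier1 4 > Social/tier2 3 > Affiliate/tier2 2.
Fill Radio tier1 block (60 at 23) — 180 left.
Radio tier2 at 18: fill all 40 — 140 left.
Outdoor tier1 at 11: fill all 40 — 100 left.
Fill Outdoor tier2 block (80 at 7) — 20 left.
Affiliate/tier1: +20 of 100 at 6; pool empty.
Total = 23×60 + 18×40 + 11×40 + 7×80 + 6×20 = 3220.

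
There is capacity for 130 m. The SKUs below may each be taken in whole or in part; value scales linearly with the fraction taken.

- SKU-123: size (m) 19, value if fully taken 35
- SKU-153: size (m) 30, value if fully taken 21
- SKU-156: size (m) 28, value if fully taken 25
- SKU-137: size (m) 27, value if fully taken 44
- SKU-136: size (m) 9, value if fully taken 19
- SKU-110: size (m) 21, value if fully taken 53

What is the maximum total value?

194.2

Sort by value density: SKU-110 53/21≈2.52, SKU-136 19/9≈2.11, SKU-123 35/19≈1.84, SKU-137 44/27≈1.63, SKU-156 25/28≈0.893, SKU-153 21/30≈0.7.
All 21 m of SKU-110 fit (value 53) → 109 remain.
SKU-136: take in full, 9 m for value 19 → 100 left.
Take all of SKU-123 (19 m, value 35) → 81 m left.
SKU-137: take in full, 27 m for value 44 → 54 left.
Take all of SKU-156 (28 m, value 25) → 26 m left.
Fill the last 26 m with part of SKU-153: 26/30 of it earns 18.2.
Total value = 194.2.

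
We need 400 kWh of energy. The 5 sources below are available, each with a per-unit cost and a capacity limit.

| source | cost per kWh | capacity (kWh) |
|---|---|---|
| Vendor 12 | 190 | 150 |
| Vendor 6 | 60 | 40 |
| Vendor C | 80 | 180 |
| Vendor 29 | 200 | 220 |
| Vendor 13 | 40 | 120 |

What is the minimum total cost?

33000

Use sources in increasing cost order.
Vendor 13 at 40: take all 120 kWh → 280 still needed.
Vendor 6 at 60: take all 40 kWh → 240 still needed.
Take 180 from Vendor C at 80 → need 60 more.
Take 60 from Vendor 12 at 190 to finish.
Vendor 29: unused.
Cost = 120×40 + 40×60 + 180×80 + 60×190 = 33000.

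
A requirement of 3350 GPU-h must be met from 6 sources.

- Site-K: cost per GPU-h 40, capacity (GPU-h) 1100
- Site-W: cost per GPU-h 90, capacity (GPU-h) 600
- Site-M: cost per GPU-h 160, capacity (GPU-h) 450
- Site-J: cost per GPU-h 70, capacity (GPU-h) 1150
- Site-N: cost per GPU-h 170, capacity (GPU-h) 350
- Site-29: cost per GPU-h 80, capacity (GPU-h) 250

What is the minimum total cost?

Fill from the cheapest source first.
Site-K (40): use full 1100 — 2250 GPU-h to go.
Site-J (70): use full 1150 — 1100 GPU-h to go.
Site-29 at 80: take all 250 GPU-h — 850 still needed.
Site-W at 90: take all 600 GPU-h — 250 still needed.
Site-M at 160: take 250 of its 450 — requirement met.
Site-N: unused.
Cost = 1100×40 + 1150×70 + 250×80 + 600×90 + 250×160 = 238500.

238500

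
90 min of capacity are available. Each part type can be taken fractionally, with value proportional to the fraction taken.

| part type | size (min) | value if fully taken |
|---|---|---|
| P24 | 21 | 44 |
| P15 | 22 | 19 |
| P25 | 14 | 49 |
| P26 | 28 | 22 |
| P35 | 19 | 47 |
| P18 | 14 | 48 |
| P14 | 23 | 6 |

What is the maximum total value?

207

Sort by value density: P25 49/14≈3.5, P18 48/14≈3.43, P35 47/19≈2.47, P24 44/21≈2.1, P15 19/22≈0.864, P26 22/28≈0.786, P14 6/23≈0.261.
P25: take in full, 14 min for value 49 ; 76 left.
Take all of P18 (14 min, value 48) ; 62 min left.
Take all of P35 (19 min, value 47) ; 43 min left.
P24: take in full, 21 min for value 44 ; 22 left.
Take all of P15 (22 min, value 19) ; 0 min left.
Total value = 207.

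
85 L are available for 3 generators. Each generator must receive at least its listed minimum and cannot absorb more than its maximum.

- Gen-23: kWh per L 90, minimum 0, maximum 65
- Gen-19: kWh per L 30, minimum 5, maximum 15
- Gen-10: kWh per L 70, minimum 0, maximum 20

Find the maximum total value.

Meeting every minimum uses 0+5+0 = 5 L, leaving 80.
Highest kWh per L first: Gen-23 90 > Gen-10 70 > Gen-19 30.
Gen-23 takes 65 more to reach its cap of 65 → 15 left.
Gen-10: +15 (room for 20) → 15. Pool exhausted.
Total = 90×65 + 30×5 + 70×15 = 7050.

7050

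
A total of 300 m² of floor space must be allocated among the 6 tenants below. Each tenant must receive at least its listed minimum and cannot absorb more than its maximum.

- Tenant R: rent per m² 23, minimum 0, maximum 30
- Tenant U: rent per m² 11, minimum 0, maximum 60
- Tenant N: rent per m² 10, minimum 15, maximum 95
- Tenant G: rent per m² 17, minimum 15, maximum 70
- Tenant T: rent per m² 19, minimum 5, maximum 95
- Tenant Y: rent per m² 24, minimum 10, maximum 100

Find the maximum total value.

6065

Meeting every minimum uses 0+0+15+15+5+10 = 45 m², leaving 255.
Order the tenants by rent per m²: Tenant Y 24 > Tenant R 23 > Tenant T 19 > Tenant G 17 > Tenant U 11 > Tenant N 10.
Tenant Y: +90 to 100 (cap) → 165 left.
Tenant R takes 30 more to reach its cap of 30 → 135 left.
Tenant T takes 90 more to reach its cap of 95 → 45 left.
Tenant G has room for 55 more but only 45 remain, so it gets 60.
Total = 23×30 + 10×15 + 17×60 + 19×95 + 24×100 = 6065.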